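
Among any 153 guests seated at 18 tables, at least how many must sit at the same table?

9

The 153 guests fall into 18 tables.
If each of the 18 tables held at most 8, the total would be at most 18 × 8 = 144 < 153, a contradiction.
So at least one holds ⌈153/18⌉ = 9.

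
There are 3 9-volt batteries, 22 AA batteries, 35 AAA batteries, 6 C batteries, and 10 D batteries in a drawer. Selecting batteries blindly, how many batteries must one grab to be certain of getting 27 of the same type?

68

In the worst case we take at most 26 of each type, but all 3 9-volt, all 22 AA, all 6 C, and all 10 D (fewer than 26), giving 3 + 22 + 26 + 6 + 10 = 67.
One more battery then forces some type to 27, so 67 + 1 = 68.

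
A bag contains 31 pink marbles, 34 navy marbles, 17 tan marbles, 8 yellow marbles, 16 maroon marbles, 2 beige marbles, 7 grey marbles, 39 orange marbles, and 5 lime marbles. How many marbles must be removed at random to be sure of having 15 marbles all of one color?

93

In the worst case we take at most 14 of each color, but all 8 yellow, all 2 beige, all 7 grey, and all 5 lime (fewer than 14), giving 14 + 14 + 14 + 8 + 14 + 2 + 7 + 14 + 5 = 92.
One more marble then forces some color to 15, so 92 + 1 = 93.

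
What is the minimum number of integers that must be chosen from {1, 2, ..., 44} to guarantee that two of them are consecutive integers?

23

Partition {1, …, 44} into 22 pairs: {1,2}, {3,4}, …, {43,44}.
Choosing 22 integers — say the 22 even numbers 2, 4, …, 44 — takes one from each pair and avoids the property.
Choosing 23 forces two into the same pair by pigeonhole, and those are consecutive. So 23.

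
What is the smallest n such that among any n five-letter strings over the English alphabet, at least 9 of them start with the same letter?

209

There are 26 possible first letters acting as pigeonholes.
With 26 × 8 = 208 five-letter strings over the English alphabet we could place exactly 8 in each, with no class reaching 9.
One more forces some class to hold 9, so 208 + 1 = 209.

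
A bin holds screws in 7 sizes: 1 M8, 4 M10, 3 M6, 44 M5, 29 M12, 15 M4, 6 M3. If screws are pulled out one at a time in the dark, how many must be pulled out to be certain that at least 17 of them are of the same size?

62

In the worst case we take at most 16 of each size, but all 1 M8, all 4 M10, all 3 M6, all 15 M4, and all 6 M3 (fewer than 16), giving 1 + 4 + 3 + 16 + 16 + 15 + 6 = 61.
One more screw then forces some size to 17, so 61 + 1 = 62.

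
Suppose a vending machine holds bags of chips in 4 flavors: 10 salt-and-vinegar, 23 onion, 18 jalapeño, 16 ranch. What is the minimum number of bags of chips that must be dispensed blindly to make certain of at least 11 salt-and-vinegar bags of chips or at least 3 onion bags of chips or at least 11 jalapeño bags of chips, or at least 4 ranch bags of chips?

26

The worst case stops just short of every target: 10 salt-and-vinegar, 2 onion, 10 jalapeño, 3 ranch — 10 + 2 + 10 + 3 = 25 bags of chips.
One more bag of chips must push some flavor to its target, so 25 + 1 = 26.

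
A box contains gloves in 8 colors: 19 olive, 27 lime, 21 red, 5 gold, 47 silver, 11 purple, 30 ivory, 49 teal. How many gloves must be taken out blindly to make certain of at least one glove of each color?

205

The hardest color to obtain is gold: we could draw every other glove first — 209 − 5 = 204 gloves — without a single gold one.
The next draw must be gold, so 204 + 1 = 205.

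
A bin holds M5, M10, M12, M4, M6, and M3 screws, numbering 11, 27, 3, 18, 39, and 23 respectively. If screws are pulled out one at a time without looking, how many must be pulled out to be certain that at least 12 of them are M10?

The worst case draws every non-M10 screw first: 11 + 3 + 18 + 39 + 23 = 94.
The next 12 draws are then forced to be M10, giving 94 + 12 = 106.

106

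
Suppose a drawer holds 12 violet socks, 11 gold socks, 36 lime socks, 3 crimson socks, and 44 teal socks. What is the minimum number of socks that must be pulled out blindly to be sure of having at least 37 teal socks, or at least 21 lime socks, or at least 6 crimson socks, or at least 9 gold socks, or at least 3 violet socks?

The worst case stops just short of every target: 2 violet, 8 gold, 20 lime, all 3 crimson, 36 teal — 2 + 8 + 20 + 3 + 36 = 69 socks.
One more sock must push some color to its target, so 69 + 1 = 70.

70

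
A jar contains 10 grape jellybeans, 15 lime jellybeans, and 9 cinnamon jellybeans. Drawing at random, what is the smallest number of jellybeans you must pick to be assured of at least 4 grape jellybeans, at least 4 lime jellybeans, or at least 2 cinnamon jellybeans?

The worst case stops just short of every target: 3 grape, 3 lime, 1 cinnamon — 3 + 3 + 1 = 7 jellybeans.
One more jellybean must push some flavor to its target, so 7 + 1 = 8.

8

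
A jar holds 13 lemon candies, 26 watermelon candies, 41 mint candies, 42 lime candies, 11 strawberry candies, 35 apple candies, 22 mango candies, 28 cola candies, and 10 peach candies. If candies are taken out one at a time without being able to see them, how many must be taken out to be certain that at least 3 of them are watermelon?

The worst case draws every non-watermelon candy first: 13 + 41 + 42 + 11 + 35 + 22 + 28 + 10 = 202.
The next 3 draws are then forced to be watermelon, giving 202 + 3 = 205.

205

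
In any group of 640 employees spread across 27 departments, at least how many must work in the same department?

24

If each of the 27 departments held at most 23, the total would be at most 27 × 23 = 621 < 640, a contradiction.
So at least one holds ⌈640/27⌉ = 24.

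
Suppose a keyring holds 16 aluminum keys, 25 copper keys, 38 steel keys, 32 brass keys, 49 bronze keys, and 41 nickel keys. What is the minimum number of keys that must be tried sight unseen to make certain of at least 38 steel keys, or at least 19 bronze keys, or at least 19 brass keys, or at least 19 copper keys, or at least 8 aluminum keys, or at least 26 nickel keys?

124

Each of the 6 types has its own threshold; avoid all of them simultaneously.
The worst case stops just short of every target: 7 aluminum, 18 copper, 37 steel, 18 brass, 18 bronze, 25 nickel — 7 + 18 + 37 + 18 + 18 + 25 = 123 keys.
One more key must push some type to its target, so 123 + 1 = 124.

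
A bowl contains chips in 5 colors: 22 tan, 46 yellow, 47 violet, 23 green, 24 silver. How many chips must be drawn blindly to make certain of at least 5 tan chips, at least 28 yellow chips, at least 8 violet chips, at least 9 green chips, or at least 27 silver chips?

Each of the 5 colors has its own threshold; avoid all of them simultaneously.
The worst case stops just short of every target: 4 tan, 27 yellow, 7 violet, 8 green, all 24 silver — 4 + 27 + 7 + 8 + 24 = 70 chips.
One more chip must push some color to its target, so 70 + 1 = 71.

71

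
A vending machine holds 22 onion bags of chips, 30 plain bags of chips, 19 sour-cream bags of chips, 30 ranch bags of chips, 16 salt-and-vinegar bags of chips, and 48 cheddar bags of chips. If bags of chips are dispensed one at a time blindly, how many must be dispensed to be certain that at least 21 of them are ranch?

The worst case draws every non-ranch bag of chips first: 22 + 30 + 19 + 16 + 48 = 135.
The next 21 draws are then forced to be ranch, giving 135 + 21 = 156.

156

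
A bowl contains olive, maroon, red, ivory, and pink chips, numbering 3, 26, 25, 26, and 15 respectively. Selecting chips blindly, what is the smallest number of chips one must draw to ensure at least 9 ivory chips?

To avoid ivory chips as long as possible, exhaust the other 4 colors first.
The worst case draws every non-ivory chip first: 3 + 26 + 25 + 15 = 69.
The next 9 draws are then forced to be ivory, giving 69 + 9 = 78.

78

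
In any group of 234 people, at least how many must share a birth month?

There are 12 months of the year, which serve as the pigeonholes.
If each of the 12 months of the year held at most 19, the total would be at most 12 × 19 = 228 < 234, a contradiction.
So at least one holds ⌈234/12⌉ = 20.

20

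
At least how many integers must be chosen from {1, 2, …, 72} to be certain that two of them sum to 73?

37

Partition {1, …, 72} into 36 pairs: {1,72}, {2,71}, …, {36,37}.
Choosing 36 integers — say the integers 1 through 36 — takes one from each pair and avoids the property.
Choosing 37 forces two into the same pair by pigeonhole, and those sum to 73. So 37.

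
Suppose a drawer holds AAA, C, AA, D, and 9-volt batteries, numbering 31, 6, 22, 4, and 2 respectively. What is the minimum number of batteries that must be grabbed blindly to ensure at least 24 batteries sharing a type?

58

Treat the 5 types as pigeonholes.
In the worst case we take at most 23 of each type, but all 6 C, all 22 AA, all 4 D, and all 2 9-volt (fewer than 23), giving 23 + 6 + 22 + 4 + 2 = 57.
One more battery then forces some type to 24, so 57 + 1 = 58.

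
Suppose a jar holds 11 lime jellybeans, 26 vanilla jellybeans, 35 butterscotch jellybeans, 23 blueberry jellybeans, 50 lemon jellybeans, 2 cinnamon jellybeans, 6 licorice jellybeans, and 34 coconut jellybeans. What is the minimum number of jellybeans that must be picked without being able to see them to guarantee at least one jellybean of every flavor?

186

The hardest flavor to obtain is cinnamon: we could draw every other jellybean first — 187 − 2 = 185 jellybeans — without a single cinnamon one.
The next draw must be cinnamon, so 185 + 1 = 186.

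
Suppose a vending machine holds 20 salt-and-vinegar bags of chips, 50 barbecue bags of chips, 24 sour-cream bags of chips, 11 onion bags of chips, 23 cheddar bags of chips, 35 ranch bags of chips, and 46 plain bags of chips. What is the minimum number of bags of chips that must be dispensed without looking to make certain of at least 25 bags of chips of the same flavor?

Treat the 7 flavors as pigeonholes.
In the worst case we take at most 24 of each flavor, but all 20 salt-and-vinegar, all 11 onion, and all 23 cheddar (fewer than 24), giving 20 + 24 + 24 + 11 + 23 + 24 + 24 = 150.
One more bag of chips then forces some flavor to 25, so 150 + 1 = 151.

151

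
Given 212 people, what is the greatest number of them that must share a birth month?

There are 12 months of the year, which serve as the pigeonholes.
If each of the 12 months of the year held at most 17, the total would be at most 12 × 17 = 204 < 212, a contradiction.
So at least one holds ⌈212/12⌉ = 18.

18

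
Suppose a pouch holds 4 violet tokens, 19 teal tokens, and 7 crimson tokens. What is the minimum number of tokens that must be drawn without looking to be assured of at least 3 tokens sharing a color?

7

Treat the 3 colors as pigeonholes.
The worst case takes 2 tokens of each color without reaching 3 of any: 3 × 2 = 6.
The next token must bring some color to 3, so 6 + 1 = 7.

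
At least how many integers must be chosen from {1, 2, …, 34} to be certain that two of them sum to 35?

Partition {1, …, 34} into 17 pairs: {1,34}, {2,33}, …, {17,18}.
Choosing 17 integers — say the integers 1 through 17 — takes one from each pair and avoids the property.
Choosing 18 forces two into the same pair by pigeonhole, and those sum to 35. So 18.

18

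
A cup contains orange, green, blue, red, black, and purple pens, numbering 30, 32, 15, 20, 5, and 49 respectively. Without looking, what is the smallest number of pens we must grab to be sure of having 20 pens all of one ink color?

97

Treat the 6 ink colors as pigeonholes.
In the worst case we take at most 19 of each ink color, but all 15 blue and all 5 black (fewer than 19), giving 19 + 19 + 15 + 19 + 5 + 19 = 96.
One more pen then forces some ink color to 20, so 96 + 1 = 97.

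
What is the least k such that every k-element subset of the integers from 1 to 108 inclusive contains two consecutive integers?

Partition {1, …, 108} into 54 pairs: {1,2}, {3,4}, …, {107,108}.
Choosing 54 integers — say the 54 even numbers 2, 4, …, 108 — takes one from each pair and avoids the property.
Choosing 55 forces two into the same pair by pigeonhole, and those are consecutive. So 55.

55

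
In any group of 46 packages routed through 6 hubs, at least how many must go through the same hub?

8

The 46 packages fall into 6 hubs.
If each of the 6 hubs held at most 7, the total would be at most 6 × 7 = 42 < 46, a contradiction.
So at least one holds ⌈46/6⌉ = 8.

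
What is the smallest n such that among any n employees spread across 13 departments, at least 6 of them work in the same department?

66

There are 13 departments acting as pigeonholes.
With 13 × 5 = 65 employees we could place exactly 5 in each, with no class reaching 6.
One more forces some class to hold 6, so 65 + 1 = 66.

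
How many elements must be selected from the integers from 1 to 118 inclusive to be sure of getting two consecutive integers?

Partition {1, …, 118} into 59 pairs: {1,2}, {3,4}, …, {117,118}.
Choosing 59 integers — say the 59 even numbers 2, 4, …, 118 — takes one from each pair and avoids the property.
Choosing 60 forces two into the same pair by pigeonhole, and those are consecutive. So 60.

60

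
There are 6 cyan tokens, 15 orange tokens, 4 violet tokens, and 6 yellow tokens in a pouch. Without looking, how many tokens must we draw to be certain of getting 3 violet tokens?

30

The worst case draws every non-violet token first: 6 + 15 + 6 = 27.
The next 3 draws are then forced to be violet, giving 27 + 3 = 30.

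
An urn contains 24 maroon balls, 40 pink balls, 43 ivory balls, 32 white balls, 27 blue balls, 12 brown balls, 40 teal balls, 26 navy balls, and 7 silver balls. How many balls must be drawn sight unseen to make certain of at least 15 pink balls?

226

The worst case draws every non-pink ball first: 24 + 43 + 32 + 27 + 12 + 40 + 26 + 7 = 211.
The next 15 draws are then forced to be pink, giving 211 + 15 = 226.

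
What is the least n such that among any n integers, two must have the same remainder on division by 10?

11

Use the pigeonhole principle on residue classes: two integers differ by a multiple of 10 exactly when they share a remainder mod 10.
There are 10 residue classes mod 10, so 10 integers can all lie in distinct classes.
One more integer must repeat a residue, giving a difference divisible by 10. So n = 10 + 1 = 11.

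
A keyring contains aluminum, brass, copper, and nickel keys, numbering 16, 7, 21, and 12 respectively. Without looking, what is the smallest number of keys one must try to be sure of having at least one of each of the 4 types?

The hardest type to obtain is brass: we could draw every other key first — 56 − 7 = 49 keys — without a single brass one.
The next draw must be brass, so 49 + 1 = 50.

50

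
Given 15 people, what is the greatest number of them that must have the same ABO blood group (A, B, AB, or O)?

If each of the 4 ABO blood groups held at most 3, the total would be at most 4 × 3 = 12 < 15, a contradiction.
So at least one holds ⌈15/4⌉ = 4.

4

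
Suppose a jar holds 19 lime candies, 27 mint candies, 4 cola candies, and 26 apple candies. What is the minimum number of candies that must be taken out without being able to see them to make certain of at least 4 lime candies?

61

The worst case draws every non-lime candy first: 27 + 4 + 26 = 57.
The next 4 draws are then forced to be lime, giving 57 + 4 = 61.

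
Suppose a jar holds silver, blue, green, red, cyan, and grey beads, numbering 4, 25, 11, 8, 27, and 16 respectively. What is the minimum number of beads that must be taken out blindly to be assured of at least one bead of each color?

The hardest color to obtain is silver: we could draw every other bead first — 91 − 4 = 87 beads — without a single silver one.
The next draw must be silver, so 87 + 1 = 88.

88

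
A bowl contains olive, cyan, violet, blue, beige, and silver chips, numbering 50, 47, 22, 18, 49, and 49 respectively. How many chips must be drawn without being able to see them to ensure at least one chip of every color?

The hardest color to obtain is blue: we could draw every other chip first — 235 − 18 = 217 chips — without a single blue one.
The next draw must be blue, so 217 + 1 = 218.

218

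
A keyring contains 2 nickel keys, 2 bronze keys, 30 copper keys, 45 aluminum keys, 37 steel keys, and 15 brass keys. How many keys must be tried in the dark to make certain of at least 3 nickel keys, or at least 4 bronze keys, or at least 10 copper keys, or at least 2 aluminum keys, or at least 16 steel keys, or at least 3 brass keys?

Each of the 6 types has its own threshold; avoid all of them simultaneously.
The worst case stops just short of every target: 2 nickel, all 2 bronze, 9 copper, 1 aluminum, 15 steel, 2 brass — 2 + 2 + 9 + 1 + 15 + 2 = 31 keys.
One more key must push some type to its target, so 31 + 1 = 32.

32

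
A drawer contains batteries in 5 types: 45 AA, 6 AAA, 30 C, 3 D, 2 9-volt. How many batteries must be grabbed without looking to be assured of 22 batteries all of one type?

In the worst case we take at most 21 of each type, but all 6 AAA, all 3 D, and all 2 9-volt (fewer than 21), giving 21 + 6 + 21 + 3 + 2 = 53.
One more battery then forces some type to 22, so 53 + 1 = 54.

54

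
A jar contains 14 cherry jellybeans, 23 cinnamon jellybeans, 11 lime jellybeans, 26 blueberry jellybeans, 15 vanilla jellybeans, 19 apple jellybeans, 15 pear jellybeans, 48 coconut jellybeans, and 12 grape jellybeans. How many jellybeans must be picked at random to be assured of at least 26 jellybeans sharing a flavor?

160

In the worst case we take at most 25 of each flavor, but all 14 cherry, all 23 cinnamon, all 11 lime, all 15 vanilla, all 19 apple, all 15 pear, and all 12 grape (fewer than 25), giving 14 + 23 + 11 + 25 + 15 + 19 + 15 + 25 + 12 = 159.
One more jellybean then forces some flavor to 26, so 159 + 1 = 160.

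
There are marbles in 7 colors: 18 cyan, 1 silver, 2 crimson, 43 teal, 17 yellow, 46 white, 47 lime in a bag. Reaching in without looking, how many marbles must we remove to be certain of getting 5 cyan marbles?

To avoid cyan marbles as long as possible, exhaust the other 6 colors first.
The worst case draws every non-cyan marble first: 1 + 2 + 43 + 17 + 46 + 47 = 156.
The next 5 draws are then forced to be cyan, giving 156 + 5 = 161.

161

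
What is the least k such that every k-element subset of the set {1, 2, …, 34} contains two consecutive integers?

Partition {1, …, 34} into 17 pairs: {1,2}, {3,4}, …, {33,34}.
Choosing 17 integers — say the 17 even numbers 2, 4, …, 34 — takes one from each pair and avoids the property.
Choosing 18 forces two into the same pair by pigeonhole, and those are consecutive. So 18.

18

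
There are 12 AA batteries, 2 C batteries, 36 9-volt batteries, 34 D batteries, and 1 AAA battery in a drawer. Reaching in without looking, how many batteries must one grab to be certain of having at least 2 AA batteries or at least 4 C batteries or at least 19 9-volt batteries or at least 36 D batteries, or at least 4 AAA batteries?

57

The worst case stops just short of every target: 1 AA, all 2 C, 18 9-volt, all 34 D, all 1 AAA — 1 + 2 + 18 + 34 + 1 = 56 batteries.
One more battery must push some type to its target, so 56 + 1 = 57.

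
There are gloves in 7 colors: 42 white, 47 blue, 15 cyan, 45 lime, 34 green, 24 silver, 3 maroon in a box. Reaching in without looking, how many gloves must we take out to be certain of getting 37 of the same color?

Treat the 7 colors as pigeonholes.
In the worst case we take at most 36 of each color, but all 15 cyan, all 34 green, all 24 silver, and all 3 maroon (fewer than 36), giving 36 + 36 + 15 + 36 + 34 + 24 + 3 = 184.
One more glove then forces some color to 37, so 184 + 1 = 185.

185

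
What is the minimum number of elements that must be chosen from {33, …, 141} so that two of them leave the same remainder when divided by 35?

36

Group the integers by remainder mod 35; there are 35 residue classes, each nonempty in this range.
Choosing one from each class (35 integers) avoids any shared remainder.
One more choice must repeat a class, so two differ by a multiple of 35. Hence 35 + 1 = 36.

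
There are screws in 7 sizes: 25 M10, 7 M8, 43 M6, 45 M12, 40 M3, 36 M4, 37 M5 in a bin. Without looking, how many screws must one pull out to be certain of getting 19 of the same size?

In the worst case we take at most 18 of each size, but all 7 M8 (fewer than 18), giving 18 + 7 + 18 + 18 + 18 + 18 + 18 = 115.
One more screw then forces some size to 19, so 115 + 1 = 116.

116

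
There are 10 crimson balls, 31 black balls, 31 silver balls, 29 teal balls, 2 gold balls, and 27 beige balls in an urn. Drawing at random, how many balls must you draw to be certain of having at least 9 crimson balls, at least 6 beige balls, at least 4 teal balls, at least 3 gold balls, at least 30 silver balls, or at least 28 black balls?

The worst case stops just short of every target: 8 crimson, 27 black, 29 silver, 3 teal, 2 gold, 5 beige — 8 + 27 + 29 + 3 + 2 + 5 = 74 balls.
One more ball must push some color to its target, so 74 + 1 = 75.

75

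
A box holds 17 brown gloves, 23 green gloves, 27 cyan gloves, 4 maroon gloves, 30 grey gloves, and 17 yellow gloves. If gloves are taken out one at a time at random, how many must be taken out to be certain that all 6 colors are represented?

The hardest color to obtain is maroon: we could draw every other glove first — 118 − 4 = 114 gloves — without a single maroon one.
The next draw must be maroon, so 114 + 1 = 115.

115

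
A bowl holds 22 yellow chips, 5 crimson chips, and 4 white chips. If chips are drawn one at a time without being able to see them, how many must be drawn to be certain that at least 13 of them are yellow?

22

To avoid yellow chips as long as possible, exhaust the other 2 colors first.
The worst case draws every non-yellow chip first: 5 + 4 = 9.
The next 13 draws are then forced to be yellow, giving 9 + 13 = 22.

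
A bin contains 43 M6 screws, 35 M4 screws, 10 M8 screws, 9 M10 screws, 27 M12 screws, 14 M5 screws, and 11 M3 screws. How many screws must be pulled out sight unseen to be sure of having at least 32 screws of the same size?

In the worst case we take at most 31 of each size, but all 10 M8, all 9 M10, all 27 M12, all 14 M5, and all 11 M3 (fewer than 31), giving 31 + 31 + 10 + 9 + 27 + 14 + 11 = 133.
One more screw then forces some size to 32, so 133 + 1 = 134.

134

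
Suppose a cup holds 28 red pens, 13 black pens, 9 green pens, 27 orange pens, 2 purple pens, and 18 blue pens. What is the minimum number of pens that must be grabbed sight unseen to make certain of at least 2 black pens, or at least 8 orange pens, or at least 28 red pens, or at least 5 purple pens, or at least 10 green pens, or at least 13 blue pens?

The worst case stops just short of every target: 27 red, 1 black, 9 green, 7 orange, all 2 purple, 12 blue — 27 + 1 + 9 + 7 + 2 + 12 = 58 pens.
One more pen must push some ink color to its target, so 58 + 1 = 59.

59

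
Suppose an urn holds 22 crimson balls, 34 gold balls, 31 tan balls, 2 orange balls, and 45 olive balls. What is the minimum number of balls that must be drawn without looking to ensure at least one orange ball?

133

The worst case draws every non-orange ball first: 22 + 34 + 31 + 45 = 132.
The next draw is then forced to be orange, giving 132 + 1 = 133.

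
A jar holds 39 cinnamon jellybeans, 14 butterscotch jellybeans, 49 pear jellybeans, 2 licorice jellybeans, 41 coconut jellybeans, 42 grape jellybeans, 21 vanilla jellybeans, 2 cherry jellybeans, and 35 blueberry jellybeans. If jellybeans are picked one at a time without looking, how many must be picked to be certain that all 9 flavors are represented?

The hardest flavor to obtain is licorice: we could draw every other jellybean first — 245 − 2 = 243 jellybeans — without a single licorice one.
The next draw must be licorice, so 243 + 1 = 244.

244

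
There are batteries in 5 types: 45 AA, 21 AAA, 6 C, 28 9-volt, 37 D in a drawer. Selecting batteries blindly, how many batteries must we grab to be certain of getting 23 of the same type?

Treat the 5 types as pigeonholes.
In the worst case we take at most 22 of each type, but all 21 AAA and all 6 C (fewer than 22), giving 22 + 21 + 6 + 22 + 22 = 93.
One more battery then forces some type to 23, so 93 + 1 = 94.

94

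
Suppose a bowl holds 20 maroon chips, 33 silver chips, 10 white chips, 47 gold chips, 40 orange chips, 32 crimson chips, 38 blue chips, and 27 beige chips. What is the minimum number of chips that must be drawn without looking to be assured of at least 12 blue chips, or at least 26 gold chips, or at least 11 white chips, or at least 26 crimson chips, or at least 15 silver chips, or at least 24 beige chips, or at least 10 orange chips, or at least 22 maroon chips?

138

Each of the 8 colors has its own threshold; avoid all of them simultaneously.
The worst case stops just short of every target: all 20 maroon, 14 silver, 10 white, 25 gold, 9 orange, 25 crimson, 11 blue, 23 beige — 20 + 14 + 10 + 25 + 9 + 25 + 11 + 23 = 137 chips.
One more chip must push some color to its target, so 137 + 1 = 138.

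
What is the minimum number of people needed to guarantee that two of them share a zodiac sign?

13

There are 12 zodiac signs acting as pigeonholes.
With 12 people we could place one in each, avoiding any repeat.
One more forces some class to hold 2, so 12 + 1 = 13.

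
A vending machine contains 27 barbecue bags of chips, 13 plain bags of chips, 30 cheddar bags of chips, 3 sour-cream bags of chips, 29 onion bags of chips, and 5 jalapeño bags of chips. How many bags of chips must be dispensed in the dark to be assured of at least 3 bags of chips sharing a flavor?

13

The worst case takes 2 bags of chips of each flavor without reaching 3 of any: 6 × 2 = 12.
The next bag of chips must bring some flavor to 3, so 12 + 1 = 13.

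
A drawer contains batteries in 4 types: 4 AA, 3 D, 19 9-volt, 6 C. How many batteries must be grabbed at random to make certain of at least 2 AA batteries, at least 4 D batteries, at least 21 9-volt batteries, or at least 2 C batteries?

25

Each of the 4 types has its own threshold; avoid all of them simultaneously.
The worst case stops just short of every target: 1 AA, 3 D, all 19 9-volt, 1 C — 1 + 3 + 19 + 1 = 24 batteries.
One more battery must push some type to its target, so 24 + 1 = 25.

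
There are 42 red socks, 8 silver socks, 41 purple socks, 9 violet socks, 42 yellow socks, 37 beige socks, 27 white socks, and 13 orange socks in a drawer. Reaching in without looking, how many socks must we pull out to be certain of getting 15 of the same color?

In the worst case we take at most 14 of each color, but all 8 silver, all 9 violet, and all 13 orange (fewer than 14), giving 14 + 8 + 14 + 9 + 14 + 14 + 14 + 13 = 100.
One more sock then forces some color to 15, so 100 + 1 = 101.

101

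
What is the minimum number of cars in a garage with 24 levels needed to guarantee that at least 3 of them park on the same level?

49

There are 24 levels acting as pigeonholes.
With 24 × 2 = 48 cars we could place exactly 2 in each, with no class reaching 3.
One more forces some class to hold 3, so 48 + 1 = 49.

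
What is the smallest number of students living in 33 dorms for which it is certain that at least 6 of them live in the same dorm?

There are 33 dorms acting as pigeonholes.
With 33 × 5 = 165 students we could place exactly 5 in each, with no class reaching 6.
One more forces some class to hold 6, so 165 + 1 = 166.

166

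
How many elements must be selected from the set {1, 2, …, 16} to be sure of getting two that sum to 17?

9

Partition {1, …, 16} into 8 pairs: {1,16}, {2,15}, …, {8,9}.
Choosing 8 integers — say the integers 1 through 8 — takes one from each pair and avoids the property.
Choosing 9 forces two into the same pair by pigeonhole, and those sum to 17. So 9.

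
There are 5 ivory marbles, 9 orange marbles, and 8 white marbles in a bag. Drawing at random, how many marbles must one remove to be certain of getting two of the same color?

The worst case takes 1 marble of each color without reaching 2 of any: 3 × 1 = 3.
The next marble must bring some color to 2, so 3 + 1 = 4.

4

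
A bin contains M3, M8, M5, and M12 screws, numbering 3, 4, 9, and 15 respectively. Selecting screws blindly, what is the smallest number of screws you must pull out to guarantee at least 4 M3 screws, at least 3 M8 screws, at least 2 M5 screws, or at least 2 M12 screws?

8

Each of the 4 sizes has its own threshold; avoid all of them simultaneously.
The worst case stops just short of every target: 3 M3, 2 M8, 1 M5, 1 M12 — 3 + 2 + 1 + 1 = 7 screws.
One more screw must push some size to its target, so 7 + 1 = 8.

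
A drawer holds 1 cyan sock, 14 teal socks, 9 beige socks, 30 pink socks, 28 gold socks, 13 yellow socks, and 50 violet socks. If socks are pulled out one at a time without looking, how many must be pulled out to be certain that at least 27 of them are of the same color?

116

Treat the 7 colors as pigeonholes.
In the worst case we take at most 26 of each color, but all 1 cyan, all 14 teal, all 9 beige, and all 13 yellow (fewer than 26), giving 1 + 14 + 9 + 26 + 26 + 13 + 26 = 115.
One more sock then forces some color to 27, so 115 + 1 = 116.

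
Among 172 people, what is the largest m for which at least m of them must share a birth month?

15

If each of the 12 months of the year held at most 14, the total would be at most 12 × 14 = 168 < 172, a contradiction.
So at least one holds ⌈172/12⌉ = 15.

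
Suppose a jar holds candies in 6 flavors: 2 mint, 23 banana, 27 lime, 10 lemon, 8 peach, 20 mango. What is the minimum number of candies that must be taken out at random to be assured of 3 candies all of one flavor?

The worst case takes 2 candies of each flavor without reaching 3 of any: 6 × 2 = 12.
The next candy must bring some flavor to 3, so 12 + 1 = 13.

13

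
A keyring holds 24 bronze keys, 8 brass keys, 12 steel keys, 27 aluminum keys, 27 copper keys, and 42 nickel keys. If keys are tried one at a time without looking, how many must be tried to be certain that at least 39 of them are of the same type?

137

Treat the 6 types as pigeonholes.
In the worst case we take at most 38 of each type, but all 24 bronze, all 8 brass, all 12 steel, all 27 aluminum, and all 27 copper (fewer than 38), giving 24 + 8 + 12 + 27 + 27 + 38 = 136.
One more key then forces some type to 39, so 136 + 1 = 137.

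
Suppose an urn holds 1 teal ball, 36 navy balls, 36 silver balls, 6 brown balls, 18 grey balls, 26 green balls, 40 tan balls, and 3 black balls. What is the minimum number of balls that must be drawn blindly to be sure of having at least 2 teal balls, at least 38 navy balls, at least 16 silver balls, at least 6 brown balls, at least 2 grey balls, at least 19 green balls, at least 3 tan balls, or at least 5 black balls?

82

The worst case stops just short of every target: 1 teal, all 36 navy, 15 silver, 5 brown, 1 grey, 18 green, 2 tan, all 3 black — 1 + 36 + 15 + 5 + 1 + 18 + 2 + 3 = 81 balls.
One more ball must push some color to its target, so 81 + 1 = 82.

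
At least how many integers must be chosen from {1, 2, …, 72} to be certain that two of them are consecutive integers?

37

Partition {1, …, 72} into 36 pairs: {1,2}, {3,4}, …, {71,72}.
Choosing 36 integers — say the 36 even numbers 2, 4, …, 72 — takes one from each pair and avoids the property.
Choosing 37 forces two into the same pair by pigeonhole, and those are consecutive. So 37.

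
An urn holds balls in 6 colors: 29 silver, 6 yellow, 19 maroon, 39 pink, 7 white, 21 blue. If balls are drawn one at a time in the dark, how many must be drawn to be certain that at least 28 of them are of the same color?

108

Treat the 6 colors as pigeonholes.
In the worst case we take at most 27 of each color, but all 6 yellow, all 19 maroon, all 7 white, and all 21 blue (fewer than 27), giving 27 + 6 + 19 + 27 + 7 + 21 = 107.
One more ball then forces some color to 28, so 107 + 1 = 108.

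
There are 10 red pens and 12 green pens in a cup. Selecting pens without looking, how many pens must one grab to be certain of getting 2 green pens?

12

The worst case draws every non-green pen first: 10.
The next 2 draws are then forced to be green, giving 10 + 2 = 12.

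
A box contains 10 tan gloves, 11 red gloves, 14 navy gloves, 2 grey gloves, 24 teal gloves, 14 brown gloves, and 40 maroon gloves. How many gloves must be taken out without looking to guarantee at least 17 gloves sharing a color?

In the worst case we take at most 16 of each color, but all 10 tan, all 11 red, all 14 navy, all 2 grey, and all 14 brown (fewer than 16), giving 10 + 11 + 14 + 2 + 16 + 14 + 16 = 83.
One more glove then forces some color to 17, so 83 + 1 = 84.

84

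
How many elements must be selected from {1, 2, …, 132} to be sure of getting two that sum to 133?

67

Partition {1, …, 132} into 66 pairs: {1,132}, {2,131}, …, {66,67}.
Choosing 66 integers — say the integers 1 through 66 — takes one from each pair and avoids the property.
Choosing 67 forces two into the same pair by pigeonhole, and those sum to 133. So 67.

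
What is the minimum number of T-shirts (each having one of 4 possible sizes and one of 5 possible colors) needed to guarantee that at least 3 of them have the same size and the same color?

There are 4 × 5 = 20 (size, color) combinations acting as pigeonholes.
With 20 × 2 = 40 T-shirts we could place exactly 2 in each, with no (size, color) pair reaching 3.
One more forces some (size, color) pair to hold 3, so 40 + 1 = 41.

41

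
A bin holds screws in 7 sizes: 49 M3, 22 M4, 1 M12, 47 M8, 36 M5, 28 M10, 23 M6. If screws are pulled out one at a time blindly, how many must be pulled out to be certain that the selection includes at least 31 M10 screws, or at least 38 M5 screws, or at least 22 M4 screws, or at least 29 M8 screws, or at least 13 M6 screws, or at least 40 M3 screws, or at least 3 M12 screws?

166

The worst case stops just short of every target: 39 M3, 21 M4, all 1 M12, 28 M8, all 36 M5, all 28 M10, 12 M6 — 39 + 21 + 1 + 28 + 36 + 28 + 12 = 165 screws.
One more screw must push some size to its target, so 165 + 1 = 166.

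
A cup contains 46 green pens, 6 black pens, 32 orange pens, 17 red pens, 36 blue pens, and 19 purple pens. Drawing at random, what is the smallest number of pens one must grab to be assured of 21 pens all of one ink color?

103

In the worst case we take at most 20 of each ink color, but all 6 black, all 17 red, and all 19 purple (fewer than 20), giving 20 + 6 + 20 + 17 + 20 + 19 = 102.
One more pen then forces some ink color to 21, so 102 + 1 = 103.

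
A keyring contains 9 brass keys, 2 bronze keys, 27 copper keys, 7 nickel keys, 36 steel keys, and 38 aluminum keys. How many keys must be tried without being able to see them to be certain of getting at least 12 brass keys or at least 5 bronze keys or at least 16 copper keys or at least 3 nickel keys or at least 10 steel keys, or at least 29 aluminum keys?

Each of the 6 types has its own threshold; avoid all of them simultaneously.
The worst case stops just short of every target: all 9 brass, all 2 bronze, 15 copper, 2 nickel, 9 steel, 28 aluminum — 9 + 2 + 15 + 2 + 9 + 28 = 65 keys.
One more key must push some type to its target, so 65 + 1 = 66.

66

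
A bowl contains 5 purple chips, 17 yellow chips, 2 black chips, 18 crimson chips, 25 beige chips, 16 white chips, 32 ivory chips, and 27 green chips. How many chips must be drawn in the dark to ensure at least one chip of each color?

141

The hardest color to obtain is black: we could draw every other chip first — 142 − 2 = 140 chips — without a single black one.
The next draw must be black, so 140 + 1 = 141.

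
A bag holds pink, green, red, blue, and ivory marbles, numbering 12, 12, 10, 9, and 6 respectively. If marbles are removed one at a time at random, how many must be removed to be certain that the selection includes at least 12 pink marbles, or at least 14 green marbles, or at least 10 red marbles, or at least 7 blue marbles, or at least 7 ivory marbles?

The worst case stops just short of every target: 11 pink, all 12 green, 9 red, 6 blue, 6 ivory — 11 + 12 + 9 + 6 + 6 = 44 marbles.
One more marble must push some color to its target, so 44 + 1 = 45.

45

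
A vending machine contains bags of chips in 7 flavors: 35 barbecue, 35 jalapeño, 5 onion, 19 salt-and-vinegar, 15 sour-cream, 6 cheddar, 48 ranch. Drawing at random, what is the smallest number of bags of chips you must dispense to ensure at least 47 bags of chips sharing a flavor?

162

In the worst case we take at most 46 of each flavor, but all 35 barbecue, all 35 jalapeño, all 5 onion, all 19 salt-and-vinegar, all 15 sour-cream, and all 6 cheddar (fewer than 46), giving 35 + 35 + 5 + 19 + 15 + 6 + 46 = 161.
One more bag of chips then forces some flavor to 47, so 161 + 1 = 162.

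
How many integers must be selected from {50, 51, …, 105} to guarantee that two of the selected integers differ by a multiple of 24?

Use the pigeonhole principle on residue classes: group the integers by remainder mod 24; there are 24 residue classes, each nonempty in this range.
Choosing one from each class (24 integers) avoids any shared remainder.
One more choice must repeat a class, so two differ by a multiple of 24. Hence 24 + 1 = 25.

25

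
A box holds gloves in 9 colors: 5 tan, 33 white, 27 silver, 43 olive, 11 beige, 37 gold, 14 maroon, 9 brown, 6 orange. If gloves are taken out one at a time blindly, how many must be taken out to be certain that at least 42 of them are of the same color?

In the worst case we take at most 41 of each color, but all 5 tan, all 33 white, all 27 silver, all 11 beige, all 37 gold, all 14 maroon, all 9 brown, and all 6 orange (fewer than 41), giving 5 + 33 + 27 + 41 + 11 + 37 + 14 + 9 + 6 = 183.
One more glove then forces some color to 42, so 183 + 1 = 184.

184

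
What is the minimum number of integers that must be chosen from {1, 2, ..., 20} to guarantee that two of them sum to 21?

11

Partition {1, …, 20} into 10 pairs: {1,20}, {2,19}, …, {10,11}.
Choosing 10 integers — say the integers 1 through 10 — takes one from each pair and avoids the property.
Choosing 11 forces two into the same pair by pigeonhole, and those sum to 21. So 11.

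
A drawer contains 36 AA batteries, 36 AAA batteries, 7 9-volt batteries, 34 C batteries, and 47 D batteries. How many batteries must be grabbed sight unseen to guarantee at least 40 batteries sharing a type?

Treat the 5 types as pigeonholes.
In the worst case we take at most 39 of each type, but all 36 AA, all 36 AAA, all 7 9-volt, and all 34 C (fewer than 39), giving 36 + 36 + 7 + 34 + 39 = 152.
One more battery then forces some type to 40, so 152 + 1 = 153.

153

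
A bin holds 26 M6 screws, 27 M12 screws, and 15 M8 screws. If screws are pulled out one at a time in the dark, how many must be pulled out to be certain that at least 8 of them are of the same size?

22

The worst case takes 7 screws of each size without reaching 8 of any: 3 × 7 = 21.
The next screw must bring some size to 8, so 21 + 1 = 22.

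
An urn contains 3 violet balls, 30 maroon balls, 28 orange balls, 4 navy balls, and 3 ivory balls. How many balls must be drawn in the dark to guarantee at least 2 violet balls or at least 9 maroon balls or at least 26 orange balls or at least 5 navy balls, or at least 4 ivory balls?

The worst case stops just short of every target: 1 violet, 8 maroon, 25 orange, 4 navy, 3 ivory — 1 + 8 + 25 + 4 + 3 = 41 balls.
One more ball must push some color to its target, so 41 + 1 = 42.

42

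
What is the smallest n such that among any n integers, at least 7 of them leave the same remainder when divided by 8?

49

There are 8 residue classes modulo 8 acting as pigeonholes.
With 8 × 6 = 48 integers we could place exactly 6 in each, with no class reaching 7.
One more forces some class to hold 7, so 48 + 1 = 49.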